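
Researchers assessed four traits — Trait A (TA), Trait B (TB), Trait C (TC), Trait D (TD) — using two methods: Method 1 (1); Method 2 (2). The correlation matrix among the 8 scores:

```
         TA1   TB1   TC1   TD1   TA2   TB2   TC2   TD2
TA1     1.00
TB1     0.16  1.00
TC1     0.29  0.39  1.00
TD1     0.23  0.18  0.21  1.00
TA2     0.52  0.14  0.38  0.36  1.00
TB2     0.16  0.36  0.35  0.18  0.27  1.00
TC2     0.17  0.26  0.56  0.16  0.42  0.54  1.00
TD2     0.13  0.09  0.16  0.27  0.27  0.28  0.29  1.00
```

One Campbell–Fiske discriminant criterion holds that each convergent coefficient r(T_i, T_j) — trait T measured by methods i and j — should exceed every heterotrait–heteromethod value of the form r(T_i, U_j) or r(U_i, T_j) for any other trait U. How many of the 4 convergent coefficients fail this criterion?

Convergent coefficients and their comparison sets:
TA (methods 1·2): 0.52 vs {0.16, 0.14, 0.17, 0.38, 0.13, 0.36} → pass.
TB (methods 1·2): 0.36 vs {0.14, 0.16, 0.26, 0.35, 0.09, 0.18} → pass.
TC (methods 1·2): 0.56 vs {0.38, 0.17, 0.35, 0.26, 0.16, 0.16} → pass.
TD (methods 1·2): 0.27 vs {0.36, 0.13, 0.18, 0.09, 0.16, 0.16} → fail.
1 of 4 fail.

1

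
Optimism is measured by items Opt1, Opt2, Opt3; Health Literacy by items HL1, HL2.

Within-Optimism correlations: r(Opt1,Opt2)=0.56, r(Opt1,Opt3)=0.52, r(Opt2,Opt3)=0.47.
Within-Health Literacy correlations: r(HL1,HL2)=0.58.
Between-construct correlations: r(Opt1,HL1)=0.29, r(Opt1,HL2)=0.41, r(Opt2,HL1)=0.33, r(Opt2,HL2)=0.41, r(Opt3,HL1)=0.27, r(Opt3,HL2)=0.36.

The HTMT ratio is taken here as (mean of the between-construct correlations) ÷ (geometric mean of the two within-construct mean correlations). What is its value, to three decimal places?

Mean heterotrait r = 2.07/6 = 0.3450.
Mean within-Opt = 1.55/3 = 0.5167; mean within-HL = 0.58/1 = 0.5800.
Geometric mean = √(0.5167 × 0.5800) = 0.5474.
HTMT = 0.3450 / 0.5474 = 0.630.

0.630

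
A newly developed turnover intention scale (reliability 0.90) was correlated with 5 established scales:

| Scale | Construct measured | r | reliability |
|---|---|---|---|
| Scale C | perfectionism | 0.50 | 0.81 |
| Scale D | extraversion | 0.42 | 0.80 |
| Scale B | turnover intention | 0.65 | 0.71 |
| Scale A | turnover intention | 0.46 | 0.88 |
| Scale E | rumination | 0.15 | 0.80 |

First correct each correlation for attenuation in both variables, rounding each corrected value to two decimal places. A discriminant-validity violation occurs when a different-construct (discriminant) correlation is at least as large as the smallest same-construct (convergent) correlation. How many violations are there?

1

Disattenuated r (r / √(r_scale · r_new)):
  Scale C (disc): 0.50 / √(0.81·0.90) = 0.59
  Scale D (disc): 0.42 / √(0.80·0.90) = 0.49
  Scale B (conv): 0.65 / √(0.71·0.90) = 0.81
  Scale A (conv): 0.46 / √(0.88·0.90) = 0.52
  Scale E (disc): 0.15 / √(0.80·0.90) = 0.18
Smallest convergent = 0.52. Discriminant values: 0.59, 0.49, 0.18; count ≥ 0.52 → 1.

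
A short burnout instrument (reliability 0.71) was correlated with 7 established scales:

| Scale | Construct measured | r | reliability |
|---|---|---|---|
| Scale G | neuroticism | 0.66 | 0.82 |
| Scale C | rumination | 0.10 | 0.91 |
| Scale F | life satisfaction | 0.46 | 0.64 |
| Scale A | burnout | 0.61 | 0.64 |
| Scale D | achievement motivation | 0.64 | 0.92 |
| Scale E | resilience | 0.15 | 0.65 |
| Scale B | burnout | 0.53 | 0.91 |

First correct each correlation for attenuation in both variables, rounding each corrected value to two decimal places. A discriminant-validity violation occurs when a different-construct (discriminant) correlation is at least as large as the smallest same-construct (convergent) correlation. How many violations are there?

3

Disattenuated r (r / √(r_scale · r_new)):
  Scale G (disc): 0.66 / √(0.82·0.71) = 0.86
  Scale C (disc): 0.10 / √(0.91·0.71) = 0.12
  Scale F (disc): 0.46 / √(0.64·0.71) = 0.68
  Scale A (conv): 0.61 / √(0.64·0.71) = 0.90
  Scale D (disc): 0.64 / √(0.92·0.71) = 0.79
  Scale E (disc): 0.15 / √(0.65·0.71) = 0.22
  Scale B (conv): 0.53 / √(0.91·0.71) = 0.66
Smallest convergent = 0.66. Discriminant values: 0.86, 0.12, 0.68, 0.79, 0.22; count ≥ 0.66 → 3.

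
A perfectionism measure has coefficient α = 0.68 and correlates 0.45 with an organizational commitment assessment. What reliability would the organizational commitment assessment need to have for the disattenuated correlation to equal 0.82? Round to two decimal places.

0.44

r_true = r_obs / √(r_xx · r_yy) ⇒ 0.82 = 0.45 / √(0.68 · r_yy).
√(0.68 · r_yy) = 0.45 / 0.82 = 0.5488; 0.68 · r_yy = 0.3012; r_yy = 0.3012 / 0.68 ≈ 0.44.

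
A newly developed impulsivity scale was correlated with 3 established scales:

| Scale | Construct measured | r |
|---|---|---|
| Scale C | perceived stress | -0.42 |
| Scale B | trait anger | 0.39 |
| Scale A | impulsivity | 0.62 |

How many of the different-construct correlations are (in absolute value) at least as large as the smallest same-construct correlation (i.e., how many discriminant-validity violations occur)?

Convergent (same construct = impulsivity): Scale A.
Smallest convergent = 0.62. Discriminant |r|: 0.42, 0.39; count ≥ 0.62 → 0.

0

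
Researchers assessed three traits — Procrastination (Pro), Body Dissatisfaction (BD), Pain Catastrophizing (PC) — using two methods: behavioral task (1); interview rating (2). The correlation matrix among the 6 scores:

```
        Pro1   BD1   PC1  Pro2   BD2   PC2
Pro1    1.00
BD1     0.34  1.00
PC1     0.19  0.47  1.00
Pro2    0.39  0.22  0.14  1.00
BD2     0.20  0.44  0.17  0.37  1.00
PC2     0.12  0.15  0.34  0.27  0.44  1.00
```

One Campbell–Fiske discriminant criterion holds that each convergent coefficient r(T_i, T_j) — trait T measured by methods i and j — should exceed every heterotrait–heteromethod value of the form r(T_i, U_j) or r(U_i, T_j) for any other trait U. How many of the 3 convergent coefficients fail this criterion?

0

Checking each validity diagonal entry against its comparison values:
Pro (methods 1·2): 0.39 vs {0.20, 0.22, 0.12, 0.14} → pass.
BD (methods 1·2): 0.44 vs {0.22, 0.20, 0.15, 0.17} → pass.
PC (methods 1·2): 0.34 vs {0.14, 0.12, 0.17, 0.15} → pass.
0 of 3 fail.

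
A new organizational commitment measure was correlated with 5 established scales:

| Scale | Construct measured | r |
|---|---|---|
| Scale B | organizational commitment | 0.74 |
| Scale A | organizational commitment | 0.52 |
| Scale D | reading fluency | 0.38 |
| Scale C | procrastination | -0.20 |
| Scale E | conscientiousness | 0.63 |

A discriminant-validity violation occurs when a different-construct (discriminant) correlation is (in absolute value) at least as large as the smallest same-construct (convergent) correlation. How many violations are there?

Convergent (same construct = organizational commitment): Scale B, Scale A.
Smallest convergent = 0.52. Discriminant |r|: 0.38, 0.20, 0.63; count ≥ 0.52 → 1.

1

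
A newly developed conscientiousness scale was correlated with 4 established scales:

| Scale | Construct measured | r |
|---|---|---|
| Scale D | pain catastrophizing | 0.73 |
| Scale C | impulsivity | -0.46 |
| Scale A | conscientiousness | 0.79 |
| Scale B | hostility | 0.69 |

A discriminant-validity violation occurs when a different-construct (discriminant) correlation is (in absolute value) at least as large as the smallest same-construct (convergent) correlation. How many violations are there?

0

Convergent (same construct = conscientiousness): Scale A.
Smallest convergent = 0.79. Discriminant |r|: 0.73, 0.46, 0.69; count ≥ 0.79 → 0.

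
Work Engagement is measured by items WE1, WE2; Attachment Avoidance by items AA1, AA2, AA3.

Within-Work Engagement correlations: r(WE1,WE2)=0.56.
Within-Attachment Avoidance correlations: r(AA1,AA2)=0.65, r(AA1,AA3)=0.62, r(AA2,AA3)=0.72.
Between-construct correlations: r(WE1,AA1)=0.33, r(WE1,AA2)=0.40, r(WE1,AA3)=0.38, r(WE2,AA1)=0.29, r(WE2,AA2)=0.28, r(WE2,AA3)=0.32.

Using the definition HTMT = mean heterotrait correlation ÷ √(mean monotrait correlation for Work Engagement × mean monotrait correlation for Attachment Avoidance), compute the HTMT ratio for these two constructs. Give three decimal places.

0.547

Mean heterotrait r = 2.00/6 = 0.3333.
Mean within-WE = 0.56/1 = 0.5600; mean within-AA = 1.99/3 = 0.6633.
Geometric mean = √(0.5600 × 0.6633) = 0.6095.
HTMT = 0.3333 / 0.6095 = 0.547.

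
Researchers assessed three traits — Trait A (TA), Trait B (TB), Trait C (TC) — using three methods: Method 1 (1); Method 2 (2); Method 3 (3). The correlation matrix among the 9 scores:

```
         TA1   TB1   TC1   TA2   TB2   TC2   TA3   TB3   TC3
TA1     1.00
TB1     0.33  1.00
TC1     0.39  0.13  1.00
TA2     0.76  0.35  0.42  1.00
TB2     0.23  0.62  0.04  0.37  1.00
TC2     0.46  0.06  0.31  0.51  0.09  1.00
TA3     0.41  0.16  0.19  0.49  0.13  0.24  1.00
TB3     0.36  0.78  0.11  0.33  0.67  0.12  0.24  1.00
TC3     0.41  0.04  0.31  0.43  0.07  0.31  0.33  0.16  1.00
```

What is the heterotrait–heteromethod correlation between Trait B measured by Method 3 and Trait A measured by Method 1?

0.36

Different traits and methods: r(TB3, TA1) = 0.36.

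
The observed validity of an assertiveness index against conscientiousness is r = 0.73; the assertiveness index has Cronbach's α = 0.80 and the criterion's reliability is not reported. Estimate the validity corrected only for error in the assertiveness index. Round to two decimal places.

0.82

Single correction: r_c = r_obs / √r_xx = 0.73 / √0.80 = 0.73 / 0.8944 ≈ 0.82.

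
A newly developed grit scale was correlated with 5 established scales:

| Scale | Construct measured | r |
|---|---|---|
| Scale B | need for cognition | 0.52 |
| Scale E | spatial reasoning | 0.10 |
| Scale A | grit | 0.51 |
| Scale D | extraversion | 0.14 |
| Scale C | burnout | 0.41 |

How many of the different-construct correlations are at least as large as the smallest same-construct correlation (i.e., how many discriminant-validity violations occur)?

Convergent (same construct = grit): Scale A.
Smallest convergent = 0.51. Discriminant values: 0.52, 0.10, 0.14, 0.41; count ≥ 0.51 → 1.

1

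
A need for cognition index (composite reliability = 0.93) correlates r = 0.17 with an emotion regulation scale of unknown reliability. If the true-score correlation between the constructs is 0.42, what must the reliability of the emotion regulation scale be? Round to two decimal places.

0.18

r_true = r_obs / √(r_xx · r_yy) ⇒ 0.42 = 0.17 / √(0.93 · r_yy).
√(0.93 · r_yy) = 0.17 / 0.42 = 0.4048; 0.93 · r_yy = 0.1639; r_yy = 0.1639 / 0.93 ≈ 0.18.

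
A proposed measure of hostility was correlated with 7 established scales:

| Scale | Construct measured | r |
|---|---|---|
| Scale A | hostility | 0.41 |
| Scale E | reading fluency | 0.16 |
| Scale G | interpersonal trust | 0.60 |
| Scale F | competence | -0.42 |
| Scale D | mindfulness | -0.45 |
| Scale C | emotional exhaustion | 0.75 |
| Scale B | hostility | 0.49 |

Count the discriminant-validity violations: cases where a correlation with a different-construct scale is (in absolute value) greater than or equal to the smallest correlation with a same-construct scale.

Convergent (same construct = hostility): Scale A, Scale B.
Smallest convergent = 0.41. Discriminant |r|: 0.16, 0.60, 0.42, 0.45, 0.75; count ≥ 0.41 → 4.

4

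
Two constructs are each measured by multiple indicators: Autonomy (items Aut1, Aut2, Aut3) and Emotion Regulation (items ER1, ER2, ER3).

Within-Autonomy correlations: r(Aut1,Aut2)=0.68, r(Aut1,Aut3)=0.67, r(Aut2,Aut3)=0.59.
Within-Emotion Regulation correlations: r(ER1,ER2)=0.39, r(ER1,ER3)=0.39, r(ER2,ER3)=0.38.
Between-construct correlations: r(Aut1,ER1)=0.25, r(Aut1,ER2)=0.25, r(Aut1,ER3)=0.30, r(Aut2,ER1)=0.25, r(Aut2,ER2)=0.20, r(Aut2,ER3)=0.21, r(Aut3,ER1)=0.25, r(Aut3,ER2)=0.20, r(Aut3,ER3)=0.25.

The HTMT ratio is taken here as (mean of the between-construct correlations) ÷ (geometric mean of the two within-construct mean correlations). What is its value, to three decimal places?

Mean between = 2.16/9 = 0.2400.
Mean within-Aut = 1.94/3 = 0.6467; mean within-ER = 1.16/3 = 0.3867.
Geometric mean = √(0.6467 × 0.3867) = 0.5001.
HTMT = 0.2400 / 0.5001 = 0.480.

0.480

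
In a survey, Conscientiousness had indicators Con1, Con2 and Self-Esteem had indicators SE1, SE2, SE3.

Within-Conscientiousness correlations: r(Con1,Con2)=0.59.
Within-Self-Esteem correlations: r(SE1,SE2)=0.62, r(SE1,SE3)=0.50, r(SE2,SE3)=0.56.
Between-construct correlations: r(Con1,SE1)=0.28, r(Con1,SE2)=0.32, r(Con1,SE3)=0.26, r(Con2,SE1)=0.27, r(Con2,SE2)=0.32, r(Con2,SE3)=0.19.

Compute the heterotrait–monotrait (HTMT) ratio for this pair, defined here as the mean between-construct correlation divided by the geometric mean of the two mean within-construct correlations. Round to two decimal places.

Mean heterotrait r = 1.64/6 = 0.2733.
Mean within-Con = 0.59/1 = 0.5900; mean within-SE = 1.68/3 = 0.5600.
Geometric mean = √(0.5900 × 0.5600) = 0.5748.
HTMT = 0.2733 / 0.5748 = 0.48.

0.48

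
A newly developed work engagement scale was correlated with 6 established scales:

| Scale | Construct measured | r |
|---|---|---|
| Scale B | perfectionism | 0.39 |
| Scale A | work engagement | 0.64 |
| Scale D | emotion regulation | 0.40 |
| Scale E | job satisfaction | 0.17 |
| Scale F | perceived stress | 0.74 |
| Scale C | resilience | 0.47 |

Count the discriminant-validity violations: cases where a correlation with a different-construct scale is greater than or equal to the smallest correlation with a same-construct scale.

Convergent (same construct = work engagement): Scale A.
Smallest convergent = 0.64. Discriminant values: 0.39, 0.40, 0.17, 0.74, 0.47; count ≥ 0.64 → 1.

1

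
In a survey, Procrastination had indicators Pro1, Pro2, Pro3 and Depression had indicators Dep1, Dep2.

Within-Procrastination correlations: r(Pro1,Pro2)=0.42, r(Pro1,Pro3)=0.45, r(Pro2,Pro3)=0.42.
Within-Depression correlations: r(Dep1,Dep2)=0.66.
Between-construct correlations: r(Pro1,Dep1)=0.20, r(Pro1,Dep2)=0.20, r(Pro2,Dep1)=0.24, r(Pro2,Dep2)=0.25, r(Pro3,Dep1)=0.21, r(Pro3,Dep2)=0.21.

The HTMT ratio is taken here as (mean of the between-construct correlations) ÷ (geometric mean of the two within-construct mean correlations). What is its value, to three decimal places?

Mean between = 1.31/6 = 0.2183.
Mean within-Pro = 1.29/3 = 0.4300; mean within-Dep = 0.66/1 = 0.6600.
Geometric mean = √(0.4300 × 0.6600) = 0.5327.
HTMT = 0.2183 / 0.5327 = 0.410.

0.410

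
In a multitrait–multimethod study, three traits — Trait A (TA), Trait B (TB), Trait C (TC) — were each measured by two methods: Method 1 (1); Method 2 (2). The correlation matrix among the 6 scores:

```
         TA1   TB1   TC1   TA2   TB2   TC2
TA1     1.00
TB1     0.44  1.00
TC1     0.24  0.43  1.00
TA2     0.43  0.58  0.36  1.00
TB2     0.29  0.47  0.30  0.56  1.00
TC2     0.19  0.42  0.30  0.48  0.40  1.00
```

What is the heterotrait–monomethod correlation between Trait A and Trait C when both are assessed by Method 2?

Different traits, same method: r(TA2, TC2) = 0.48.

0.48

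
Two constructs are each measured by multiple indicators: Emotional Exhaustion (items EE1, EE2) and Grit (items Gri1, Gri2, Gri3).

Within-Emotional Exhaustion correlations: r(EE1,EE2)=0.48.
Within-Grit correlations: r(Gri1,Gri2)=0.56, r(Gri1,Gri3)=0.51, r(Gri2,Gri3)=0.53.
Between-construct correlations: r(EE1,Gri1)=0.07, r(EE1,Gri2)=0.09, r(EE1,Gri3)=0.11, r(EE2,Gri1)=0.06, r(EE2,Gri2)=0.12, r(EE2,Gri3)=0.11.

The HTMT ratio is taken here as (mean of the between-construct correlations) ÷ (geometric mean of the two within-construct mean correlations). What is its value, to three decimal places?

Mean heterotrait r = 0.56/6 = 0.0933.
Mean within-EE = 0.48/1 = 0.4800; mean within-Gri = 1.60/3 = 0.5333.
Geometric mean = √(0.4800 × 0.5333) = 0.5059.
HTMT = 0.0933 / 0.5059 = 0.184.

0.184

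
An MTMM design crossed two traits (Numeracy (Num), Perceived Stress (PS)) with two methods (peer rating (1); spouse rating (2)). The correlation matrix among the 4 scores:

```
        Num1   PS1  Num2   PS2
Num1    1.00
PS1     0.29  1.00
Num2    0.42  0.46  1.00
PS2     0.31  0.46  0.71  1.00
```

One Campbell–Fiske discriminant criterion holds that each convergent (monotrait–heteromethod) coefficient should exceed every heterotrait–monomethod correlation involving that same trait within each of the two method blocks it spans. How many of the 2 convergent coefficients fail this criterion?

2

Checking each validity diagonal entry against its comparison values:
Num (methods 1·2): 0.42 vs {0.29, 0.71} → fail.
PS (methods 1·2): 0.46 vs {0.29, 0.71} → fail.
2 of 2 fail.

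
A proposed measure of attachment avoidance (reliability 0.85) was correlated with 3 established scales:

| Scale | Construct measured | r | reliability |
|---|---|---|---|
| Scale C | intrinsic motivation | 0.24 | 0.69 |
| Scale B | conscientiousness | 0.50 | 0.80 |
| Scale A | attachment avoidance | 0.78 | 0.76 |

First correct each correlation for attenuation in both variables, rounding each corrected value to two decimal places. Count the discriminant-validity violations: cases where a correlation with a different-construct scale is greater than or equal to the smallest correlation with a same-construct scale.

0

Disattenuated r (r / √(r_scale · r_new)):
  Scale C (disc): 0.24 / √(0.69·0.85) = 0.31
  Scale B (disc): 0.50 / √(0.80·0.85) = 0.61
  Scale A (conv): 0.78 / √(0.76·0.85) = 0.97
Smallest convergent = 0.97. Discriminant values: 0.31, 0.61; count ≥ 0.97 → 0.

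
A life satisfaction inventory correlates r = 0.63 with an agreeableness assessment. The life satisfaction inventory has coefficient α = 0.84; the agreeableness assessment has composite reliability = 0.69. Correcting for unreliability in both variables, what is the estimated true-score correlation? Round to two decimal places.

r_true = r_obs / √(r_xx · r_yy) = 0.63 / √(0.84 × 0.69) = 0.63 / √0.5796 = 0.63 / 0.7613 ≈ 0.83.

0.83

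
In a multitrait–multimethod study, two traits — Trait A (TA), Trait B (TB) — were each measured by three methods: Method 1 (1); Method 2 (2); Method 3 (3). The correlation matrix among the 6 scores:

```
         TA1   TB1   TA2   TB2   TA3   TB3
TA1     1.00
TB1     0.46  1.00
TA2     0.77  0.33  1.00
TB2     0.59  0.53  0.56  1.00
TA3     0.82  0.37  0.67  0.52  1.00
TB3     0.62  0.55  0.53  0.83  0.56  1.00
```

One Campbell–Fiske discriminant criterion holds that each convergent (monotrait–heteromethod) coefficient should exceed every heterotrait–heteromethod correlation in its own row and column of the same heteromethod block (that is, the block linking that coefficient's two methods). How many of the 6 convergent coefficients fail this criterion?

2

Each convergent coefficient versus the relevant comparison correlations:
TA (methods 1·2): 0.77 vs {0.59, 0.33} → pass.
TA (methods 1·3): 0.82 vs {0.62, 0.37} → pass.
TA (methods 2·3): 0.67 vs {0.53, 0.52} → pass.
TB (methods 1·2): 0.53 vs {0.33, 0.59} → fail.
TB (methods 1·3): 0.55 vs {0.37, 0.62} → fail.
TB (methods 2·3): 0.83 vs {0.52, 0.53} → pass.
2 of 6 fail.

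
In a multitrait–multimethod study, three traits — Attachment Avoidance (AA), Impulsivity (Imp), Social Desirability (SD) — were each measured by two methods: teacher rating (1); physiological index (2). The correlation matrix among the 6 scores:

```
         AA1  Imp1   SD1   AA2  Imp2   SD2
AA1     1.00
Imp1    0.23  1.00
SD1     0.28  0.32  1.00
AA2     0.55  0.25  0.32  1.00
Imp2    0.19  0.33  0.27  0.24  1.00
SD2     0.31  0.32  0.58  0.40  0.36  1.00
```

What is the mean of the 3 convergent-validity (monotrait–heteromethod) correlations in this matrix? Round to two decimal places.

Convergent values: 0.55, 0.33, 0.58; mean = 1.46/3 = 0.49.

0.49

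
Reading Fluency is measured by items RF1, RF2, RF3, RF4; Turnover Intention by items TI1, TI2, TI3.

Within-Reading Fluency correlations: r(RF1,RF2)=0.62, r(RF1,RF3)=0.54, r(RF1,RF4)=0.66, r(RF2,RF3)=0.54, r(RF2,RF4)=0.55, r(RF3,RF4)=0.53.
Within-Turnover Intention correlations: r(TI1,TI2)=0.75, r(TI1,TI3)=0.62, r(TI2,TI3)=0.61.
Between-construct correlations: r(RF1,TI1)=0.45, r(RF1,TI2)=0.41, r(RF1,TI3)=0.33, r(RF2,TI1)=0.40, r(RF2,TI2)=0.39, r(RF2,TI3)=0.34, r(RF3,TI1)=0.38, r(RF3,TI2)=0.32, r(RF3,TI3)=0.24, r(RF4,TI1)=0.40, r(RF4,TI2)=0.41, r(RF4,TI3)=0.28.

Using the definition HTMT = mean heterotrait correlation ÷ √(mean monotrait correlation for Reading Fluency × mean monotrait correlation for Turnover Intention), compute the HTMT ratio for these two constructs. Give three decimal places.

Mean heterotrait r = 4.35/12 = 0.3625.
Mean within-RF = 3.44/6 = 0.5733; mean within-TI = 1.98/3 = 0.6600.
Geometric mean = √(0.5733 × 0.6600) = 0.6151.
HTMT = 0.3625 / 0.6151 = 0.589.

0.589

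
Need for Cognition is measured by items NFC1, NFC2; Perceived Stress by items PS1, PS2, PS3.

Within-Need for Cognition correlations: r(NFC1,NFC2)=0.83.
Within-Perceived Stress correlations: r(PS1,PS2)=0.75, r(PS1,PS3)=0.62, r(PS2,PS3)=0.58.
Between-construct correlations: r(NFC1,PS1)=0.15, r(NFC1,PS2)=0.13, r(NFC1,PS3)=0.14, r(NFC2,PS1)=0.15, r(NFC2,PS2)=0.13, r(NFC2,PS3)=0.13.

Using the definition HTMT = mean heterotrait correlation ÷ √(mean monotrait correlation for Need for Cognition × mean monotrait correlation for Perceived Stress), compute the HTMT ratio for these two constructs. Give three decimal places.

Mean between = 0.83/6 = 0.1383.
Mean within-NFC = 0.83/1 = 0.8300; mean within-PS = 1.95/3 = 0.6500.
Geometric mean = √(0.8300 × 0.6500) = 0.7345.
HTMT = 0.1383 / 0.7345 = 0.188.

0.188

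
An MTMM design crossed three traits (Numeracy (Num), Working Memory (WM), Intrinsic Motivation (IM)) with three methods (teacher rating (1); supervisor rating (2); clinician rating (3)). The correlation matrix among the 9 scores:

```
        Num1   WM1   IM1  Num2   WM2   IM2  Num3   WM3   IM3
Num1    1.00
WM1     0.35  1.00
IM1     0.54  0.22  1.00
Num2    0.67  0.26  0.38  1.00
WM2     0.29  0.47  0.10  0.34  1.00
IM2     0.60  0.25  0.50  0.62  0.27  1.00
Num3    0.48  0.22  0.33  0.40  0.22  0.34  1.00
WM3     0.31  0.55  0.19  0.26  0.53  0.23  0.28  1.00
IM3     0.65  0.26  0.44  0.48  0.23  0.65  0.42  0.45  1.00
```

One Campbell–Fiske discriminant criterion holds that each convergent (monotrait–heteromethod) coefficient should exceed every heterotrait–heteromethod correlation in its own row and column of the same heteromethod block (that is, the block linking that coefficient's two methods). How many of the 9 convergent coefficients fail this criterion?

Checking each validity diagonal entry against its comparison values:
Num (methods 1·2): 0.67 vs {0.29, 0.26, 0.60, 0.38} → pass.
Num (methods 1·3): 0.48 vs {0.31, 0.22, 0.65, 0.33} → fail.
Num (methods 2·3): 0.40 vs {0.26, 0.22, 0.48, 0.34} → fail.
WM (methods 1·2): 0.47 vs {0.26, 0.29, 0.25, 0.10} → pass.
WM (methods 1·3): 0.55 vs {0.22, 0.31, 0.26, 0.19} → pass.
WM (methods 2·3): 0.53 vs {0.22, 0.26, 0.23, 0.23} → pass.
IM (methods 1·2): 0.50 vs {0.38, 0.60, 0.10, 0.25} → fail.
IM (methods 1·3): 0.44 vs {0.33, 0.65, 0.19, 0.26} → fail.
IM (methods 2·3): 0.65 vs {0.34, 0.48, 0.23, 0.23} → pass.
4 of 9 fail.

4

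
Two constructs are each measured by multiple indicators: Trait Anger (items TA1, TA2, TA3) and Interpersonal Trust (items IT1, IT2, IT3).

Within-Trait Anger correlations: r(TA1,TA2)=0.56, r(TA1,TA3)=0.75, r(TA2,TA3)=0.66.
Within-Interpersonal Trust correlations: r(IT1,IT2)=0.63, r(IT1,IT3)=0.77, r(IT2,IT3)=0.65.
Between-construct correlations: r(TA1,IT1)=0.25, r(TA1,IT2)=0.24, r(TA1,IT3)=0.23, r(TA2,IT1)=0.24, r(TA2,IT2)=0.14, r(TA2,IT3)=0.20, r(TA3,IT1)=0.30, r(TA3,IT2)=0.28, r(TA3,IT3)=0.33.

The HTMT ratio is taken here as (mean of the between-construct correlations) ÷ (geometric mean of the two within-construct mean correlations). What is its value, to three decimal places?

Mean heterotrait r = 2.21/9 = 0.2456.
Mean within-TA = 1.97/3 = 0.6567; mean within-IT = 2.05/3 = 0.6833.
Geometric mean = √(0.6567 × 0.6833) = 0.6699.
HTMT = 0.2456 / 0.6699 = 0.367.

0.367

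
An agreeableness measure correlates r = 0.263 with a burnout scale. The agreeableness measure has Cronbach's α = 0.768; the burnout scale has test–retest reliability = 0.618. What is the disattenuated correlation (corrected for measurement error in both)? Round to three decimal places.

0.382

r_true = r_obs / √(r_xx · r_yy) = 0.263 / √(0.768 × 0.618) = 0.263 / √0.474624 = 0.263 / 0.6889 ≈ 0.382.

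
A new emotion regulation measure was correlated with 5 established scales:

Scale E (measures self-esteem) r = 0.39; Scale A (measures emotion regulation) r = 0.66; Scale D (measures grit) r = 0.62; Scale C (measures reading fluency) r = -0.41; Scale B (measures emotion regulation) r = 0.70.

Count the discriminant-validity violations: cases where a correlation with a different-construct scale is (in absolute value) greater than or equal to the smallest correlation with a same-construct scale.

Convergent (same construct = emotion regulation): Scale A, Scale B.
Smallest convergent = 0.66. Discriminant |r|: 0.39, 0.62, 0.41; count ≥ 0.66 → 0.

0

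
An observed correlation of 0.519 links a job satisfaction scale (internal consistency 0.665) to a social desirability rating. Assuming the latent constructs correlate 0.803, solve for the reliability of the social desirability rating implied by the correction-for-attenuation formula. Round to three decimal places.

r_true = r_obs / √(r_xx · r_yy) ⇒ 0.803 = 0.519 / √(0.665 · r_yy).
√(0.665 · r_yy) = 0.519 / 0.803 = 0.6463; 0.665 · r_yy = 0.4177; r_yy = 0.4177 / 0.665 ≈ 0.628.

0.628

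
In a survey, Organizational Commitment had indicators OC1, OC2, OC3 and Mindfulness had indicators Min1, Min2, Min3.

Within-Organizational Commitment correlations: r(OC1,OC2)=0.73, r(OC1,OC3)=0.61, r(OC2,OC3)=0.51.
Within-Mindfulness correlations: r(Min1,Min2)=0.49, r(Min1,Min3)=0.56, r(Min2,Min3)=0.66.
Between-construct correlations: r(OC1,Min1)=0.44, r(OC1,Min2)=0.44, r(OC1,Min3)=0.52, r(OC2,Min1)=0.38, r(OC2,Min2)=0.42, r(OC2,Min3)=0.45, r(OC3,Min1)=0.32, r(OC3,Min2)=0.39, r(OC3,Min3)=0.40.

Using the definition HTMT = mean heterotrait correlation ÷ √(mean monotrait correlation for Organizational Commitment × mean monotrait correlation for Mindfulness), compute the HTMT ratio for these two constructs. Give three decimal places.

Mean heterotrait r = 3.76/9 = 0.4178.
Mean within-OC = 1.85/3 = 0.6167; mean within-Min = 1.71/3 = 0.5700.
Geometric mean = √(0.6167 × 0.5700) = 0.5929.
HTMT = 0.4178 / 0.5929 = 0.705.

0.705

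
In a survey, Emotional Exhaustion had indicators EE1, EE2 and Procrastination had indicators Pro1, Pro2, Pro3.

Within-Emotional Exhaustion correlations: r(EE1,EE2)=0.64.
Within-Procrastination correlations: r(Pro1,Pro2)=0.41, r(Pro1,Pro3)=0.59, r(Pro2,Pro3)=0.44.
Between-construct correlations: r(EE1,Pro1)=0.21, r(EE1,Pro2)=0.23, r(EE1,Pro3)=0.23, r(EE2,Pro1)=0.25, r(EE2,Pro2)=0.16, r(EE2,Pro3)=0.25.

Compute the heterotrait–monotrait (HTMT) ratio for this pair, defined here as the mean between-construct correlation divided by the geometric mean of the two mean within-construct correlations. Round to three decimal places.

Between-construct mean = 1.33/6 = 0.2217.
Mean within-EE = 0.64/1 = 0.6400; mean within-Pro = 1.44/3 = 0.4800.
Geometric mean = √(0.6400 × 0.4800) = 0.5543.
HTMT = 0.2217 / 0.5543 = 0.400.

0.400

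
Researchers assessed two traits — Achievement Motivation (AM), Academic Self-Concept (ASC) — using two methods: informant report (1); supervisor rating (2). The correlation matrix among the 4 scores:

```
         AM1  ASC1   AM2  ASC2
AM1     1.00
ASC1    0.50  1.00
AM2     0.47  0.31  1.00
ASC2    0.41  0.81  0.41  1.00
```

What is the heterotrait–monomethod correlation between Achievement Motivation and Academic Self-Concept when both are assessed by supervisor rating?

0.41

Different traits, same method: r(AM2, ASC2) = 0.41.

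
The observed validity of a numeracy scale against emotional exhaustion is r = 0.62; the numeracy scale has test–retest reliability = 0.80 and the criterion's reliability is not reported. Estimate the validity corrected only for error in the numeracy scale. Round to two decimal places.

Single correction: r_c = r_obs / √r_xx = 0.62 / √0.80 = 0.62 / 0.8944 ≈ 0.69.

0.69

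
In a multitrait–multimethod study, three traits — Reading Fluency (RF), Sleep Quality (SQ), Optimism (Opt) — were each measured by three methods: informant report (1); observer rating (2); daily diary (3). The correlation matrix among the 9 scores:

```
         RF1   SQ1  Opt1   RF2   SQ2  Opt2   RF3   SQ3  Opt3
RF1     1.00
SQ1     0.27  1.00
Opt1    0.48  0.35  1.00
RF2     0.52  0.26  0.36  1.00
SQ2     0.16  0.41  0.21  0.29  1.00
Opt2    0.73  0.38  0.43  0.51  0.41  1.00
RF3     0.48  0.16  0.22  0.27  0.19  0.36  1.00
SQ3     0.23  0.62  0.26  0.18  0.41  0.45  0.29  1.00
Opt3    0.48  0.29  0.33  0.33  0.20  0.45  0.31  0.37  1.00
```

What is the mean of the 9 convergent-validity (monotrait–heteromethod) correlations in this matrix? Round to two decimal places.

0.44

Convergent values: 0.52, 0.48, 0.27, 0.41, 0.62, 0.41, 0.43, 0.33, 0.45; mean = 3.92/9 = 0.44.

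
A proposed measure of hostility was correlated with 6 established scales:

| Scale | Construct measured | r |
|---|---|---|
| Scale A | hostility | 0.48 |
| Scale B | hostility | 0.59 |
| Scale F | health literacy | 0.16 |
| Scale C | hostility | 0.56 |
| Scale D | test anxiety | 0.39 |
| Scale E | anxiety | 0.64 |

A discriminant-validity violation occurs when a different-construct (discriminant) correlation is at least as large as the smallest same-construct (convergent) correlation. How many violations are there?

Convergent (same construct = hostility): Scale A, Scale B, Scale C.
Smallest convergent = 0.48. Discriminant values: 0.16, 0.39, 0.64; count ≥ 0.48 → 1.

1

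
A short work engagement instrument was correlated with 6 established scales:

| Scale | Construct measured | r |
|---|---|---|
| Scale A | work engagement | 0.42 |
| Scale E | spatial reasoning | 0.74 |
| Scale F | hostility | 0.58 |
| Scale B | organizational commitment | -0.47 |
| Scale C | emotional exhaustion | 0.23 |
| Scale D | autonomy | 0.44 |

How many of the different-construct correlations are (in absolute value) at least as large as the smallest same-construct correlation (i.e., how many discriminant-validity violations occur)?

Convergent (same construct = work engagement): Scale A.
Smallest convergent = 0.42. Discriminant |r|: 0.74, 0.58, 0.47, 0.23, 0.44; count ≥ 0.42 → 4.

4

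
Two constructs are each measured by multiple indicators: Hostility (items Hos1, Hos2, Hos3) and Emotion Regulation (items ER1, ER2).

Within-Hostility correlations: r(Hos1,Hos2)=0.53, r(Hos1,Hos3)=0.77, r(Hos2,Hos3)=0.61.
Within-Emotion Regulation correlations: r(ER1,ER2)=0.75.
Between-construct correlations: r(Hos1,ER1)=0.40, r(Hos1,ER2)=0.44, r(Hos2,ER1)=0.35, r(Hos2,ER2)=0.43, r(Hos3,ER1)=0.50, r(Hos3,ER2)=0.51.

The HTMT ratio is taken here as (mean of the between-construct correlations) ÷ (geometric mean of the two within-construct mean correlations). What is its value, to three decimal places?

Mean between = 2.63/6 = 0.4383.
Mean within-Hos = 1.91/3 = 0.6367; mean within-ER = 0.75/1 = 0.7500.
Geometric mean = √(0.6367 × 0.7500) = 0.6910.
HTMT = 0.4383 / 0.6910 = 0.634.

0.634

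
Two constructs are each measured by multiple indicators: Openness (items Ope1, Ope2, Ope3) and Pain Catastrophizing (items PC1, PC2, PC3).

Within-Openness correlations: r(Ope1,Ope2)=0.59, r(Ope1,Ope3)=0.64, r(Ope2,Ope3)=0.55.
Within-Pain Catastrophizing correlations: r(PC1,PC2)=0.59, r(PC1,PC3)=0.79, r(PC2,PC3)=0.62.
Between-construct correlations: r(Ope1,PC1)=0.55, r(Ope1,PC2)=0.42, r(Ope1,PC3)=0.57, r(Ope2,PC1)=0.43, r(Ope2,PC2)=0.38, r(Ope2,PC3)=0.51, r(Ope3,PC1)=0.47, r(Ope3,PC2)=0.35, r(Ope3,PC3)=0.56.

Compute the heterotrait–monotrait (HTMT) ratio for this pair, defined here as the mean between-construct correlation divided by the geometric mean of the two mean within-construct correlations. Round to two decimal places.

0.75

Mean between = 4.24/9 = 0.4711.
Mean within-Ope = 1.78/3 = 0.5933; mean within-PC = 2.00/3 = 0.6667.
Geometric mean = √(0.5933 × 0.6667) = 0.6289.
HTMT = 0.4711 / 0.6289 = 0.75.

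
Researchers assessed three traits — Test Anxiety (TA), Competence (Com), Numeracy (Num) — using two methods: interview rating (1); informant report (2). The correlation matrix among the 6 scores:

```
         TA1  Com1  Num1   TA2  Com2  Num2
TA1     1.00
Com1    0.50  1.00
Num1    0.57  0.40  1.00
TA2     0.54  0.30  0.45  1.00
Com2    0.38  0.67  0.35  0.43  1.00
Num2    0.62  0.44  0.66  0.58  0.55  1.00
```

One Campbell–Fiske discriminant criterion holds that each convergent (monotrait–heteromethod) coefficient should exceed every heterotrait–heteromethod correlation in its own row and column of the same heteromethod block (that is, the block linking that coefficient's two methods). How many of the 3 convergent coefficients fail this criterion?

1

Each convergent coefficient versus the relevant comparison correlations:
TA (methods 1·2): 0.54 vs {0.38, 0.30, 0.62, 0.45} → fail.
Com (methods 1·2): 0.67 vs {0.30, 0.38, 0.44, 0.35} → pass.
Num (methods 1·2): 0.66 vs {0.45, 0.62, 0.35, 0.44} → pass.
1 of 3 fail.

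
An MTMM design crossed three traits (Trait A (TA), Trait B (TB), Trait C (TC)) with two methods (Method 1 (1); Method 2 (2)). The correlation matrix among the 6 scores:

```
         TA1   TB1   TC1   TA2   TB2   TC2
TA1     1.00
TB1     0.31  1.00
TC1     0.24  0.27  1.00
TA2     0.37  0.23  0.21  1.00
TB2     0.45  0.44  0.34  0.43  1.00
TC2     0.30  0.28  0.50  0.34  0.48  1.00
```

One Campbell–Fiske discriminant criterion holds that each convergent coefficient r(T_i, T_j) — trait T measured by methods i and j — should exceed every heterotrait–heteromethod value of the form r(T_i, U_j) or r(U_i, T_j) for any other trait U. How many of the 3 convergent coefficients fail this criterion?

2

Checking each validity diagonal entry against its comparison values:
TA (methods 1·2): 0.37 vs {0.45, 0.23, 0.30, 0.21} → fail.
TB (methods 1·2): 0.44 vs {0.23, 0.45, 0.28, 0.34} → fail.
TC (methods 1·2): 0.50 vs {0.21, 0.30, 0.34, 0.28} → pass.
2 of 3 fail.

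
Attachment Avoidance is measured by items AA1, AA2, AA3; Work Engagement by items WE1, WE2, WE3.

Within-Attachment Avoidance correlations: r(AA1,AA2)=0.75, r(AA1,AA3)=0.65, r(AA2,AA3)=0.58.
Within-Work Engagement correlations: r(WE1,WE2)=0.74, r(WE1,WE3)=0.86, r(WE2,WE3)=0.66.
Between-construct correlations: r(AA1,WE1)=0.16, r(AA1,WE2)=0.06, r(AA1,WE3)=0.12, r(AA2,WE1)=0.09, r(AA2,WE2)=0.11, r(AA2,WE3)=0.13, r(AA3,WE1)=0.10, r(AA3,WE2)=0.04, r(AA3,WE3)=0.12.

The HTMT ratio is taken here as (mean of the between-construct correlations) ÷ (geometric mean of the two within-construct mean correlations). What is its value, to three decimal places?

0.147

Between-construct mean = 0.93/9 = 0.1033.
Mean within-AA = 1.98/3 = 0.6600; mean within-WE = 2.26/3 = 0.7533.
Geometric mean = √(0.6600 × 0.7533) = 0.7051.
HTMT = 0.1033 / 0.7051 = 0.147.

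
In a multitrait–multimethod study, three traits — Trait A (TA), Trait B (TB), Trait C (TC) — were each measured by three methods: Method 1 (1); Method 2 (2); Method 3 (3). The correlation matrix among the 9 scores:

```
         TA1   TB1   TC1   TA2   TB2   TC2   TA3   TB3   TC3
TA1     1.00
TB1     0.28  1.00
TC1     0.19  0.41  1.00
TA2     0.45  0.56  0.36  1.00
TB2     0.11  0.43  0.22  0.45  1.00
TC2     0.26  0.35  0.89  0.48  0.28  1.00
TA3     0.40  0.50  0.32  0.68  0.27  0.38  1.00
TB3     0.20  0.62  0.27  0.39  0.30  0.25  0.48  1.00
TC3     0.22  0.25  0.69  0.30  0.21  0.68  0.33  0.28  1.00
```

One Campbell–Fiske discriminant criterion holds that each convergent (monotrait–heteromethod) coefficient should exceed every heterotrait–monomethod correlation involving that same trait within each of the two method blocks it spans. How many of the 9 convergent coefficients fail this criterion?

4

Convergent coefficients and their comparison sets:
TA (methods 1·2): 0.45 vs {0.28, 0.45, 0.19, 0.48} → fail.
TA (methods 1·3): 0.40 vs {0.28, 0.48, 0.19, 0.33} → fail.
TA (methods 2·3): 0.68 vs {0.45, 0.48, 0.48, 0.33} → pass.
TB (methods 1·2): 0.43 vs {0.28, 0.45, 0.41, 0.28} → fail.
TB (methods 1·3): 0.62 vs {0.28, 0.48, 0.41, 0.28} → pass.
TB (methods 2·3): 0.30 vs {0.45, 0.48, 0.28, 0.28} → fail.
TC (methods 1·2): 0.89 vs {0.19, 0.48, 0.41, 0.28} → pass.
TC (methods 1·3): 0.69 vs {0.19, 0.33, 0.41, 0.28} → pass.
TC (methods 2·3): 0.68 vs {0.48, 0.33, 0.28, 0.28} → pass.
4 of 9 fail.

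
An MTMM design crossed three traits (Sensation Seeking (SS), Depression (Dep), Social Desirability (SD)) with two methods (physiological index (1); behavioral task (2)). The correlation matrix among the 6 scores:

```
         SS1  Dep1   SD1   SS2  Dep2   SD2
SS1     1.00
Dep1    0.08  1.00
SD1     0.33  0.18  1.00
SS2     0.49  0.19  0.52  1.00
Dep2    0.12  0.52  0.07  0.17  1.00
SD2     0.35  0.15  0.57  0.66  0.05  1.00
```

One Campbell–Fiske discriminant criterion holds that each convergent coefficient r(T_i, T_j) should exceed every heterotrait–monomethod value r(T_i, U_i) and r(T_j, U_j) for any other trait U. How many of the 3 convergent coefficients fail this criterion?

Each convergent coefficient versus the relevant comparison correlations:
SS (methods 1·2): 0.49 vs {0.08, 0.17, 0.33, 0.66} → fail.
Dep (methods 1·2): 0.52 vs {0.08, 0.17, 0.18, 0.05} → pass.
SD (methods 1·2): 0.57 vs {0.33, 0.66, 0.18, 0.05} → fail.
2 of 3 fail.

2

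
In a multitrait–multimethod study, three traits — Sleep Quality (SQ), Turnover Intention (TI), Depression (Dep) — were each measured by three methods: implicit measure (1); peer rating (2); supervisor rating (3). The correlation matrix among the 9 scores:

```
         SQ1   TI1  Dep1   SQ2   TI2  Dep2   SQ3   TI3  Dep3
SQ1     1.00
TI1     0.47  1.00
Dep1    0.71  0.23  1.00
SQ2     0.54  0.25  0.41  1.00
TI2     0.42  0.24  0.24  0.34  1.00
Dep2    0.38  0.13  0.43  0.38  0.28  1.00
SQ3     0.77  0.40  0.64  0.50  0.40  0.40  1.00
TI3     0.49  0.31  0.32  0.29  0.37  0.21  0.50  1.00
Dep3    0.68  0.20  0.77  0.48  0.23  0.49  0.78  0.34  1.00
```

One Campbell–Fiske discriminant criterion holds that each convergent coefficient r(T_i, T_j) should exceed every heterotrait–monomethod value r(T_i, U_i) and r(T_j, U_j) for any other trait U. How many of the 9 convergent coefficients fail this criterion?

9

Checking each validity diagonal entry against its comparison values:
SQ (methods 1·2): 0.54 vs {0.47, 0.34, 0.71, 0.38} → fail.
SQ (methods 1·3): 0.77 vs {0.47, 0.50, 0.71, 0.78} → fail.
SQ (methods 2·3): 0.50 vs {0.34, 0.50, 0.38, 0.78} → fail.
TI (methods 1·2): 0.24 vs {0.47, 0.34, 0.23, 0.28} → fail.
TI (methods 1·3): 0.31 vs {0.47, 0.50, 0.23, 0.34} → fail.
TI (methods 2·3): 0.37 vs {0.34, 0.50, 0.28, 0.34} → fail.
Dep (methods 1·2): 0.43 vs {0.71, 0.38, 0.23, 0.28} → fail.
Dep (methods 1·3): 0.77 vs {0.71, 0.78, 0.23, 0.34} → fail.
Dep (methods 2·3): 0.49 vs {0.38, 0.78, 0.28, 0.34} → fail.
9 of 9 fail.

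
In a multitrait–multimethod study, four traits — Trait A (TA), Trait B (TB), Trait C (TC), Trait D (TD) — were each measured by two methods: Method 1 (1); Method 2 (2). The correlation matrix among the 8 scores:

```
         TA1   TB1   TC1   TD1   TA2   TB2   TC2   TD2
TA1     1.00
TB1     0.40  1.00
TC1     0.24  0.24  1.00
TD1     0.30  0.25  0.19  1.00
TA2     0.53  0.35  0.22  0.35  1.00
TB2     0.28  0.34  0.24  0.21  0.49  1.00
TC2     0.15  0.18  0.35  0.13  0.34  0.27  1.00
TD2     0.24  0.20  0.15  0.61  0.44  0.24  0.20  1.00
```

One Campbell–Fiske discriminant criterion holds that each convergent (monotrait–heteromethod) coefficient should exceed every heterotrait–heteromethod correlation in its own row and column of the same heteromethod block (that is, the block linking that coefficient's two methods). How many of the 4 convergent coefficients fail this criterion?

1

Checking each validity diagonal entry against its comparison values:
TA (methods 1·2): 0.53 vs {0.28, 0.35, 0.15, 0.22, 0.24, 0.35} → pass.
TB (methods 1·2): 0.34 vs {0.35, 0.28, 0.18, 0.24, 0.20, 0.21} → fail.
TC (methods 1·2): 0.35 vs {0.22, 0.15, 0.24, 0.18, 0.15, 0.13} → pass.
TD (methods 1·2): 0.61 vs {0.35, 0.24, 0.21, 0.20, 0.13, 0.15} → pass.
1 of 4 fail.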